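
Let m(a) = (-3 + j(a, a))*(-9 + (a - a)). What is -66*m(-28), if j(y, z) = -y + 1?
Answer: 15444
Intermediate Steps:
j(y, z) = 1 - y
m(a) = 18 + 9*a (m(a) = (-3 + (1 - a))*(-9 + (a - a)) = (-2 - a)*(-9 + 0) = (-2 - a)*(-9) = 18 + 9*a)
-66*m(-28) = -66*(18 + 9*(-28)) = -66*(18 - 252) = -66*(-234) = 15444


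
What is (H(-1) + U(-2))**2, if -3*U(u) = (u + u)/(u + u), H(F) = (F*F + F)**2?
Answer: 1/9 ≈ 0.11111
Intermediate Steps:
H(F) = (F + F**2)**2 (H(F) = (F**2 + F)**2 = (F + F**2)**2)
U(u) = -1/3 (U(u) = -(u + u)/(3*(u + u)) = -2*u/(3*(2*u)) = -2*u*1/(2*u)/3 = -1/3*1 = -1/3)
(H(-1) + U(-2))**2 = ((-1)**2*(1 - 1)**2 - 1/3)**2 = (1*0**2 - 1/3)**2 = (1*0 - 1/3)**2 = (0 - 1/3)**2 = (-1/3)**2 = 1/9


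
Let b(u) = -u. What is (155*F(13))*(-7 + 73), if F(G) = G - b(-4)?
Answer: 92070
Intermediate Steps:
F(G) = -4 + G (F(G) = G - (-1)*(-4) = G - 1*4 = G - 4 = -4 + G)
(155*F(13))*(-7 + 73) = (155*(-4 + 13))*(-7 + 73) = (155*9)*66 = 1395*66 = 92070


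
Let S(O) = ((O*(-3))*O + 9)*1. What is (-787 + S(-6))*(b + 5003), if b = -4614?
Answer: -344654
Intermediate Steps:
S(O) = 9 - 3*O**2 (S(O) = ((-3*O)*O + 9)*1 = (-3*O**2 + 9)*1 = (9 - 3*O**2)*1 = 9 - 3*O**2)
(-787 + S(-6))*(b + 5003) = (-787 + (9 - 3*(-6)**2))*(-4614 + 5003) = (-787 + (9 - 3*36))*389 = (-787 + (9 - 108))*389 = (-787 - 99)*389 = -886*389 = -344654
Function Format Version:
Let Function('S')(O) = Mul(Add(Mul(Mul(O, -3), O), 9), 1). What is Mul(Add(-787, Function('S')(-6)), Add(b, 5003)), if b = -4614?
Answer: -344654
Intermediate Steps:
Function('S')(O) = Add(9, Mul(-3, Pow(O, 2))) (Function('S')(O) = Mul(Add(Mul(Mul(-3, O), O), 9), 1) = Mul(Add(Mul(-3, Pow(O, 2)), 9), 1) = Mul(Add(9, Mul(-3, Pow(O, 2))), 1) = Add(9, Mul(-3, Pow(O, 2))))
Mul(Add(-787, Function('S')(-6)), Add(b, 5003)) = Mul(Add(-787, Add(9, Mul(-3, Pow(-6, 2)))), Add(-4614, 5003)) = Mul(Add(-787, Add(9, Mul(-3, 36))), 389) = Mul(Add(-787, Add(9, -108)), 389) = Mul(Add(-787, -99), 389) = Mul(-886, 389) = -344654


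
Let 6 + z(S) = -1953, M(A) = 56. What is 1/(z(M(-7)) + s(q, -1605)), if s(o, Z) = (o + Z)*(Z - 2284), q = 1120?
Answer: 1/1884206 ≈ 5.3073e-7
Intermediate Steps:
s(o, Z) = (-2284 + Z)*(Z + o) (s(o, Z) = (Z + o)*(-2284 + Z) = (-2284 + Z)*(Z + o))
z(S) = -1959 (z(S) = -6 - 1953 = -1959)
1/(z(M(-7)) + s(q, -1605)) = 1/(-1959 + ((-1605)² - 2284*(-1605) - 2284*1120 - 1605*1120)) = 1/(-1959 + (2576025 + 3665820 - 2558080 - 1797600)) = 1/(-1959 + 1886165) = 1/1884206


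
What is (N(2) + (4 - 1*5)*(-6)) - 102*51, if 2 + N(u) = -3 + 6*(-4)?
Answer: -5225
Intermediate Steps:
N(u) = -29 (N(u) = -2 + (-3 + 6*(-4)) = -2 + (-3 - 24) = -2 - 27 = -29)
(N(2) + (4 - 1*5)*(-6)) - 102*51 = (-29 + (4 - 1*5)*(-6)) - 102*51 = (-29 + (4 - 5)*(-6)) - 5202 = (-29 - 1*(-6)) - 5202 = (-29 + 6) - 5202 = -23 - 5202 = -5225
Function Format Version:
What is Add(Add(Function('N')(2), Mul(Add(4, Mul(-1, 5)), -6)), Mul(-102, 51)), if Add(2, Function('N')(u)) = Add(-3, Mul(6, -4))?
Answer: -5225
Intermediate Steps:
Function('N')(u) = -29 (Function('N')(u) = Add(-2, Add(-3, Mul(6, -4))) = Add(-2, Add(-3, -24)) = Add(-2, -27) = -29)
Add(Add(Function('N')(2), Mul(Add(4, Mul(-1, 5)), -6)), Mul(-102, 51)) = Add(Add(-29, Mul(Add(4, Mul(-1, 5)), -6)), Mul(-102, 51)) = Add(Add(-29, Mul(Add(4, -5), -6)), -5202) = Add(Add(-29, Mul(-1, -6)), -5202) = Add(Add(-29, 6), -5202) = Add(-23, -5202) = -5225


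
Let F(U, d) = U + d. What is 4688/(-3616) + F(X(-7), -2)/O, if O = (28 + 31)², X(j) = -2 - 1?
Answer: -1021063/786706 ≈ -1.2979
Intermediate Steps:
X(j) = -3
O = 3481 (O = 59² = 3481)
4688/(-3616) + F(X(-7), -2)/O = 4688/(-3616) + (-3 - 2)/3481 = 4688*(-1/3616) - 5*1/3481 = -293/226 - 5/3481 = -1021063/786706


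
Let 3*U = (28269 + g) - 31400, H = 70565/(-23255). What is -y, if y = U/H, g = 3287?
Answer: 241852/14113 ≈ 17.137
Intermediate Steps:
H = -14113/4651 (H = 70565*(-1/23255) = -14113/4651 ≈ -3.0344)
U = 52 (U = ((28269 + 3287) - 31400)/3 = (31556 - 31400)/3 = (⅓)*156 = 52)
y = -241852/14113 (y = 52/(-14113/4651) = 52*(-4651/14113) = -241852/14113 ≈ -17.137)
-y = -1*(-241852/14113) = 241852/14113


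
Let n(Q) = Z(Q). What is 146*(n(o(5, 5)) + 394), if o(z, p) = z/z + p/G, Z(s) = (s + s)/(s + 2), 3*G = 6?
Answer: 634808/11 ≈ 57710.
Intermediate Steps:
G = 2 (G = (⅓)*6 = 2)
Z(s) = 2*s/(2 + s) (Z(s) = (2*s)/(2 + s) = 2*s/(2 + s))
o(z, p) = 1 + p/2 (o(z, p) = z/z + p/2 = 1 + p*(½) = 1 + p/2)
n(Q) = 2*Q/(2 + Q)
146*(n(o(5, 5)) + 394) = 146*(2*(1 + (½)*5)/(2 + (1 + (½)*5)) + 394) = 146*(2*(1 + 5/2)/(2 + (1 + 5/2)) + 394) = 146*(2*(7/2)/(2 + 7/2) + 394) = 146*(2*(7/2)/(11/2) + 394) = 146*(2*(7/2)*(2/11) + 394) = 146*(14/11 + 394) = 146*(4348/11) = 634808/11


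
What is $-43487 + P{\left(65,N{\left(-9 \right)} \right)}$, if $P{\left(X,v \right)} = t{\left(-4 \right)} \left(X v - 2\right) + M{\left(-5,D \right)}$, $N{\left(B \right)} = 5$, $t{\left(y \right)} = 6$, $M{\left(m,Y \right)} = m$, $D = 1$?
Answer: $-41554$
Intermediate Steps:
$P{\left(X,v \right)} = -17 + 6 X v$ ($P{\left(X,v \right)} = 6 \left(X v - 2\right) - 5 = 6 \left(-2 + X v\right) - 5 = \left(-12 + 6 X v\right) - 5 = -17 + 6 X v$)
$-43487 + P{\left(65,N{\left(-9 \right)} \right)} = -43487 - \left(17 - 1950\right) = -43487 + \left(-17 + 1950\right) = -43487 + 1933 = -41554$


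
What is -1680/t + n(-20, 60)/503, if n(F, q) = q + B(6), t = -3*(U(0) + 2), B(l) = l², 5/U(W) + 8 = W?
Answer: 2254496/5533 ≈ 407.46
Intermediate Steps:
U(W) = 5/(-8 + W)
t = -33/8 (t = -3*(5/(-8 + 0) + 2) = -3*(5/(-8) + 2) = -3*(5*(-⅛) + 2) = -3*(-5/8 + 2) = -3*11/8 = -33/8 ≈ -4.1250)
n(F, q) = 36 + q (n(F, q) = q + 6² = q + 36 = 36 + q)
-1680/t + n(-20, 60)/503 = -1680/(-33/8) + (36 + 60)/503 = -1680*(-8/33) + 96*(1/503) = 4480/11 + 96/503 = 2254496/5533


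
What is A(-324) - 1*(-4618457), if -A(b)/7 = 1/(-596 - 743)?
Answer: 6184113930/1339 ≈ 4.6185e+6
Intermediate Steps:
A(b) = 7/1339 (A(b) = -7/(-596 - 743) = -7/(-1339) = -7*(-1/1339) = 7/1339)
A(-324) - 1*(-4618457) = 7/1339 - 1*(-4618457) = 7/1339 + 4618457 = 6184113930/1339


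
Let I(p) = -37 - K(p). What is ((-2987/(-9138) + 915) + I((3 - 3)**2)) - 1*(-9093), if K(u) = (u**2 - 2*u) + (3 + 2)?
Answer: 91072295/9138 ≈ 9966.3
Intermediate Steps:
K(u) = 5 + u**2 - 2*u (K(u) = (u**2 - 2*u) + 5 = 5 + u**2 - 2*u)
I(p) = -42 - p**2 + 2*p (I(p) = -37 - (5 + p**2 - 2*p) = -37 + (-5 - p**2 + 2*p) = -42 - p**2 + 2*p)
((-2987/(-9138) + 915) + I((3 - 3)**2)) - 1*(-9093) = ((-2987/(-9138) + 915) + (-42 - ((3 - 3)**2)**2 + 2*(3 - 3)**2)) - 1*(-9093) = ((-2987*(-1/9138) + 915) + (-42 - (0**2)**2 + 2*0**2)) + 9093 = ((2987/9138 + 915) + (-42 - 1*0**2 + 2*0)) + 9093 = (8364257/9138 + (-42 - 1*0 + 0)) + 9093 = (8364257/9138 + (-42 + 0 + 0)) + 9093 = (8364257/9138 - 42) + 9093 = 7980461/9138 + 9093 = 91072295/9138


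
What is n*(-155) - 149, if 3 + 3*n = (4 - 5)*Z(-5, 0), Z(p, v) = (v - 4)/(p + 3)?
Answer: 328/3 ≈ 109.33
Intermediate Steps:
Z(p, v) = (-4 + v)/(3 + p)
n = -5/3 (n = -1 + ((4 - 5)*((-4 + 0)/(3 - 5)))/3 = -1 + (-(-4)/(-2))/3 = -1 + (-(-1)*(-4)/2)/3 = -1 + (-1*2)/3 = -1 + (⅓)*(-2) = -1 - ⅔ = -5/3 ≈ -1.6667)
n*(-155) - 149 = -5/3*(-155) - 149 = 775/3 - 149 = 328/3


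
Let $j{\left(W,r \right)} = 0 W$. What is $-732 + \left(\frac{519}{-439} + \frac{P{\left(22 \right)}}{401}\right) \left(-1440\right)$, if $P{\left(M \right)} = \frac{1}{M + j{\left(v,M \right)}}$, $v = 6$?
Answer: $\frac{1878822852}{1936429} \approx 970.25$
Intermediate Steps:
$j{\left(W,r \right)} = 0$
$P{\left(M \right)} = \frac{1}{M}$ ($P{\left(M \right)} = \frac{1}{M + 0} = \frac{1}{M}$)
$-732 + \left(\frac{519}{-439} + \frac{P{\left(22 \right)}}{401}\right) \left(-1440\right) = -732 + \left(\frac{519}{-439} + \frac{1}{22 \cdot 401}\right) \left(-1440\right) = -732 + \left(519 \left(- \frac{1}{439}\right) + \frac{1}{22} \cdot \frac{1}{401}\right) \left(-1440\right) = -732 + \left(- \frac{519}{439} + \frac{1}{8822}\right) \left(-1440\right) = -732 - - \frac{3296288880}{1936429} = -732 + \frac{3296288880}{1936429} = \frac{1878822852}{1936429}$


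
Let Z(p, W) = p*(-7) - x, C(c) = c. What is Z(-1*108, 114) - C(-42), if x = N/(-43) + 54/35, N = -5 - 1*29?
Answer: 1197478/1505 ≈ 795.67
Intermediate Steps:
N = -34 (N = -5 - 29 = -34)
x = 3512/1505 (x = -34/(-43) + 54/35 = -34*(-1/43) + 54*(1/35) = 34/43 + 54/35 = 3512/1505 ≈ 2.3336)
Z(p, W) = -3512/1505 - 7*p (Z(p, W) = p*(-7) - 1*3512/1505 = -7*p - 3512/1505 = -3512/1505 - 7*p)
Z(-1*108, 114) - C(-42) = (-3512/1505 - (-7)*108) - 1*(-42) = (-3512/1505 - 7*(-108)) + 42 = (-3512/1505 + 756) + 42 = 1134268/1505 + 42 = 1197478/1505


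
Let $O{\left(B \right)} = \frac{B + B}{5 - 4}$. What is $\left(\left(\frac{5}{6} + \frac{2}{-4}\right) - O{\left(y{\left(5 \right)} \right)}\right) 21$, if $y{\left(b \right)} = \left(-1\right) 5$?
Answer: $217$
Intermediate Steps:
$y{\left(b \right)} = -5$
$O{\left(B \right)} = 2 B$ ($O{\left(B \right)} = \frac{2 B}{1} = 2 B 1 = 2 B$)
$\left(\left(\frac{5}{6} + \frac{2}{-4}\right) - O{\left(y{\left(5 \right)} \right)}\right) 21 = \left(\left(\frac{5}{6} + \frac{2}{-4}\right) - 2 \left(-5\right)\right) 21 = \left(\left(5 \cdot \frac{1}{6} + 2 \left(- \frac{1}{4}\right)\right) - -10\right) 21 = \left(\left(\frac{5}{6} - \frac{1}{2}\right) + 10\right) 21 = \left(\frac{1}{3} + 10\right) 21 = \frac{31}{3} \cdot 21 = 217$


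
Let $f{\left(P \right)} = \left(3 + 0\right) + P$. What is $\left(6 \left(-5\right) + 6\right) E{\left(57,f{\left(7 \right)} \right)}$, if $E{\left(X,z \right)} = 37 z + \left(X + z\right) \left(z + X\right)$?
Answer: $-116616$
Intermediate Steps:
$f{\left(P \right)} = 3 + P$
$E{\left(X,z \right)} = \left(X + z\right)^{2} + 37 z$ ($E{\left(X,z \right)} = 37 z + \left(X + z\right) \left(X + z\right) = 37 z + \left(X + z\right)^{2} = \left(X + z\right)^{2} + 37 z$)
$\left(6 \left(-5\right) + 6\right) E{\left(57,f{\left(7 \right)} \right)} = \left(6 \left(-5\right) + 6\right) \left(\left(57 + \left(3 + 7\right)\right)^{2} + 37 \left(3 + 7\right)\right) = \left(-30 + 6\right) \left(\left(57 + 10\right)^{2} + 37 \cdot 10\right) = - 24 \left(67^{2} + 370\right) = - 24 \left(4489 + 370\right) = \left(-24\right) 4859 = -116616$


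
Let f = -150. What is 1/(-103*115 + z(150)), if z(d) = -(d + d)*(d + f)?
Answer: -1/11845 ≈ -8.4424e-5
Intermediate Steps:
z(d) = -2*d*(-150 + d) (z(d) = -(d + d)*(d - 150) = -2*d*(-150 + d))
1/(-103*115 + z(150)) = 1/(-103*115 + 2*150*(150 - 1*150)) = 1/(-11845 + 2*150*(150 - 150)) = 1/(-11845 + 2*150*0) = 1/(-11845 + 0) = 1/(-11845) = -1/11845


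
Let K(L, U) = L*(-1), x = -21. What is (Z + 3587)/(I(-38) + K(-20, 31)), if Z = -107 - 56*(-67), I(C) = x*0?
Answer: 1808/5 ≈ 361.60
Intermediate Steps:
K(L, U) = -L
I(C) = 0 (I(C) = -21*0 = 0)
Z = 3645 (Z = -107 + 3752 = 3645)
(Z + 3587)/(I(-38) + K(-20, 31)) = (3645 + 3587)/(0 - 1*(-20)) = 7232/(0 + 20) = 7232/20 = 7232*(1/20) = 1808/5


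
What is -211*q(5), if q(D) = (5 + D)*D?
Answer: -10550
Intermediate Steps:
q(D) = D*(5 + D)
-211*q(5) = -1055*(5 + 5) = -1055*10 = -211*50 = -10550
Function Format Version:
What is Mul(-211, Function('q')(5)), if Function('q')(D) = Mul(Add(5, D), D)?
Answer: -10550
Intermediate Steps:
Function('q')(D) = Mul(D, Add(5, D))
Mul(-211, Function('q')(5)) = Mul(-211, Mul(5, Add(5, 5))) = Mul(-211, Mul(5, 10)) = Mul(-211, 50) = -10550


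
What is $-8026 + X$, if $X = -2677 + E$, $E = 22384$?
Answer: $11681$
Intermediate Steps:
$X = 19707$ ($X = -2677 + 22384 = 19707$)
$-8026 + X = -8026 + 19707 = 11681$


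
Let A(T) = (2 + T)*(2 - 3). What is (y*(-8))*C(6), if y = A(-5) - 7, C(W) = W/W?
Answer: 32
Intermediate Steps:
C(W) = 1
A(T) = -2 - T (A(T) = (2 + T)*(-1) = -2 - T)
y = -4 (y = (-2 - 1*(-5)) - 7 = (-2 + 5) - 7 = 3 - 7 = -4)
(y*(-8))*C(6) = -4*(-8)*1 = 32*1 = 32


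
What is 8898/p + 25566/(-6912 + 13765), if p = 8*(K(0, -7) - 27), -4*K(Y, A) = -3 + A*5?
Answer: -4099911/68530 ≈ -59.827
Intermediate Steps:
K(Y, A) = ¾ - 5*A/4 (K(Y, A) = -(-3 + A*5)/4 = -(-3 + 5*A)/4 = ¾ - 5*A/4)
p = -140 (p = 8*((¾ - 5/4*(-7)) - 27) = 8*((¾ + 35/4) - 27) = 8*(19/2 - 27) = 8*(-35/2) = -140)
8898/p + 25566/(-6912 + 13765) = 8898/(-140) + 25566/(-6912 + 13765) = 8898*(-1/140) + 25566/6853 = -4449/70 + 25566*(1/6853) = -4449/70 + 25566/6853 = -4099911/68530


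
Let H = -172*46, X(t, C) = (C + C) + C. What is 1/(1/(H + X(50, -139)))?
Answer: -8329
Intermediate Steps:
X(t, C) = 3*C (X(t, C) = 2*C + C = 3*C)
H = -7912
1/(1/(H + X(50, -139))) = 1/(1/(-7912 + 3*(-139))) = 1/(1/(-7912 - 417)) = 1/(1/(-8329)) = 1/(-1/8329) = -8329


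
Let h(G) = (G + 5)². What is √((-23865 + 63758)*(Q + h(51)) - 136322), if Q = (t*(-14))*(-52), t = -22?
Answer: I*√513958162 ≈ 22671.0*I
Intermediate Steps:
h(G) = (5 + G)²
Q = -16016 (Q = -22*(-14)*(-52) = 308*(-52) = -16016)
√((-23865 + 63758)*(Q + h(51)) - 136322) = √((-23865 + 63758)*(-16016 + (5 + 51)²) - 136322) = √(39893*(-16016 + 56²) - 136322) = √(39893*(-16016 + 3136) - 136322) = √(39893*(-12880) - 136322) = √(-513821840 - 136322) = √(-513958162) = I*√513958162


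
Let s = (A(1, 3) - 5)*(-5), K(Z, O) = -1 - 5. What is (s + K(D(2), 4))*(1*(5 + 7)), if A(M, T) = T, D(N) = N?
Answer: 48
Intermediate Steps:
K(Z, O) = -6
s = 10 (s = (3 - 5)*(-5) = -2*(-5) = 10)
(s + K(D(2), 4))*(1*(5 + 7)) = (10 - 6)*(1*(5 + 7)) = 4*(1*12) = 4*12 = 48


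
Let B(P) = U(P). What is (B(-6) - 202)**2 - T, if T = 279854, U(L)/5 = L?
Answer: -226030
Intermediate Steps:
U(L) = 5*L
B(P) = 5*P
(B(-6) - 202)**2 - T = (5*(-6) - 202)**2 - 1*279854 = (-30 - 202)**2 - 279854 = (-232)**2 - 279854 = 53824 - 279854 = -226030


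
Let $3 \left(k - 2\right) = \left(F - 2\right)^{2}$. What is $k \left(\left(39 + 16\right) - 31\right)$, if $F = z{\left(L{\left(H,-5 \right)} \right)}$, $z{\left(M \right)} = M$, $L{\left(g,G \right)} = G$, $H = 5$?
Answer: $440$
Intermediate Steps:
$F = -5$
$k = \frac{55}{3}$ ($k = 2 + \frac{\left(-5 - 2\right)^{2}}{3} = 2 + \frac{\left(-7\right)^{2}}{3} = 2 + \frac{1}{3} \cdot 49 = 2 + \frac{49}{3} = \frac{55}{3} \approx 18.333$)
$k \left(\left(39 + 16\right) - 31\right) = \frac{55 \left(\left(39 + 16\right) - 31\right)}{3} = \frac{55 \left(55 - 31\right)}{3} = \frac{55}{3} \cdot 24 = 440$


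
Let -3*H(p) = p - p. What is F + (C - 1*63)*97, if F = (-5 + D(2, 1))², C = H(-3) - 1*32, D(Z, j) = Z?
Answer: -9206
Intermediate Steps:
H(p) = 0 (H(p) = -(p - p)/3 = -⅓*0 = 0)
C = -32 (C = 0 - 1*32 = 0 - 32 = -32)
F = 9 (F = (-5 + 2)² = (-3)² = 9)
F + (C - 1*63)*97 = 9 + (-32 - 1*63)*97 = 9 + (-32 - 63)*97 = 9 - 95*97 = 9 - 9215 = -9206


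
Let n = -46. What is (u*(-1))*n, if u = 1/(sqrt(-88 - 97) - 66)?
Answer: -3036/4541 - 46*I*sqrt(185)/4541 ≈ -0.66858 - 0.13778*I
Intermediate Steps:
u = 1/(-66 + I*sqrt(185)) (u = 1/(sqrt(-185) - 66) = 1/(I*sqrt(185) - 66) = 1/(-66 + I*sqrt(185)) ≈ -0.014534 - 0.0029953*I)
(u*(-1))*n = ((-66/4541 - I*sqrt(185)/4541)*(-1))*(-46) = (66/4541 + I*sqrt(185)/4541)*(-46) = -3036/4541 - 46*I*sqrt(185)/4541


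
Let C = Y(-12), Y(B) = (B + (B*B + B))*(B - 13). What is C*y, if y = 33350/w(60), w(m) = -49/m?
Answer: 6003000000/49 ≈ 1.2251e+8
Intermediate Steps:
Y(B) = (-13 + B)*(B**2 + 2*B) (Y(B) = (B + (B**2 + B))*(-13 + B) = (B + (B + B**2))*(-13 + B) = (B**2 + 2*B)*(-13 + B) = (-13 + B)*(B**2 + 2*B))
y = -2001000/49 (y = 33350/((-49/60)) = 33350/((-49*1/60)) = 33350/(-49/60) = 33350*(-60/49) = -2001000/49 ≈ -40837.)
C = -3000 (C = -12*(-26 + (-12)**2 - 11*(-12)) = -12*(-26 + 144 + 132) = -12*250 = -3000)
C*y = -3000*(-2001000/49) = 6003000000/49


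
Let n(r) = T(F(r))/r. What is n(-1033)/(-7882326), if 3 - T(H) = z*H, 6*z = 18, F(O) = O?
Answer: 517/1357073793 ≈ 3.8097e-7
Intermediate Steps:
z = 3 (z = (⅙)*18 = 3)
T(H) = 3 - 3*H
n(r) = (3 - 3*r)/r
n(-1033)/(-7882326) = (-3 + 3/(-1033))/(-7882326) = (-3 + 3*(-1/1033))*(-1/7882326) = (-3 - 3/1033)*(-1/7882326) = -3102/1033*(-1/7882326) = 517/1357073793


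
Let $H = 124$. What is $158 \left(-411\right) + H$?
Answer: $-64814$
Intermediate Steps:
$158 \left(-411\right) + H = 158 \left(-411\right) + 124 = -64938 + 124 = -64814$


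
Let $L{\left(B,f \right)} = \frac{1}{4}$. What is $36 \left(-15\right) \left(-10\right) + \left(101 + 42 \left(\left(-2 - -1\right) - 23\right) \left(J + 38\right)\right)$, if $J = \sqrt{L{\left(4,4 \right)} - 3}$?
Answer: $-32803 - 504 i \sqrt{11} \approx -32803.0 - 1671.6 i$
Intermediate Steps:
$L{\left(B,f \right)} = \frac{1}{4}$
$J = \frac{i \sqrt{11}}{2}$ ($J = \sqrt{\frac{1}{4} - 3} = \sqrt{- \frac{11}{4}} = \frac{i \sqrt{11}}{2} \approx 1.6583 i$)
$36 \left(-15\right) \left(-10\right) + \left(101 + 42 \left(\left(-2 - -1\right) - 23\right) \left(J + 38\right)\right) = 36 \left(-15\right) \left(-10\right) + \left(101 + 42 \left(\left(-2 - -1\right) - 23\right) \left(\frac{i \sqrt{11}}{2} + 38\right)\right) = \left(-540\right) \left(-10\right) + \left(101 + 42 \left(\left(-2 + 1\right) - 23\right) \left(38 + \frac{i \sqrt{11}}{2}\right)\right) = 5400 + \left(101 + 42 \left(-1 - 23\right) \left(38 + \frac{i \sqrt{11}}{2}\right)\right) = 5400 + \left(101 + 42 \left(- 24 \left(38 + \frac{i \sqrt{11}}{2}\right)\right)\right) = 5400 + \left(101 + 42 \left(-912 - 12 i \sqrt{11}\right)\right) = 5400 - \left(38203 + 504 i \sqrt{11}\right) = -32803 - 504 i \sqrt{11}$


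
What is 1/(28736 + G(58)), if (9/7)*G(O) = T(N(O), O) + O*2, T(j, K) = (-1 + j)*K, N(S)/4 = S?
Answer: 9/353222 ≈ 2.5480e-5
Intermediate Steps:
N(S) = 4*S
T(j, K) = K*(-1 + j)
G(O) = 14*O/9 + 7*O*(-1 + 4*O)/9 (G(O) = 7*(O*(-1 + 4*O) + O*2)/9 = 7*(O*(-1 + 4*O) + 2*O)/9 = 7*(2*O + O*(-1 + 4*O))/9 = 14*O/9 + 7*O*(-1 + 4*O)/9)
1/(28736 + G(58)) = 1/(28736 + (7/9)*58*(1 + 4*58)) = 1/(28736 + (7/9)*58*(1 + 232)) = 1/(28736 + (7/9)*58*233) = 1/(28736 + 94598/9) = 1/(353222/9) = 9/353222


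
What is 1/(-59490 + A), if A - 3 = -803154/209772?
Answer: -34962/2079918353 ≈ -1.6809e-5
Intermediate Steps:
A = -28973/34962 (A = 3 - 803154/209772 = 3 - 803154*1/209772 = 3 - 133859/34962 = -28973/34962 ≈ -0.82870)
1/(-59490 + A) = 1/(-59490 - 28973/34962) = 1/(-2079918353/34962) = -34962/2079918353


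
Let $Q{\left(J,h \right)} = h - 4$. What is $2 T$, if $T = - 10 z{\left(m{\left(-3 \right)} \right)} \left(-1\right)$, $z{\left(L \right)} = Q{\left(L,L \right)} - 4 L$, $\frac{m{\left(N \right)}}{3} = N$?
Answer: $460$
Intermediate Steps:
$m{\left(N \right)} = 3 N$
$Q{\left(J,h \right)} = -4 + h$ ($Q{\left(J,h \right)} = h - 4 = -4 + h$)
$z{\left(L \right)} = -4 - 3 L$ ($z{\left(L \right)} = \left(-4 + L\right) - 4 L = -4 - 3 L$)
$T = 230$ ($T = - 10 \left(-4 - 3 \cdot 3 \left(-3\right)\right) \left(-1\right) = - 10 \left(-4 - -27\right) \left(-1\right) = - 10 \left(-4 + 27\right) \left(-1\right) = \left(-10\right) 23 \left(-1\right) = \left(-230\right) \left(-1\right) = 230$)
$2 T = 2 \cdot 230 = 460$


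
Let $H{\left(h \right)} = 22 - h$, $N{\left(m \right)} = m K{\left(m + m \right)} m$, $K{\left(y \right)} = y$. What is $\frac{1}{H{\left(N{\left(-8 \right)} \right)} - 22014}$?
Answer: $- \frac{1}{20968} \approx -4.7692 \cdot 10^{-5}$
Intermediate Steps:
$N{\left(m \right)} = 2 m^{3}$ ($N{\left(m \right)} = m \left(m + m\right) m = m 2 m m = 2 m^{2} m = 2 m^{3}$)
$\frac{1}{H{\left(N{\left(-8 \right)} \right)} - 22014} = \frac{1}{\left(22 - 2 \left(-8\right)^{3}\right) - 22014} = \frac{1}{\left(22 - 2 \left(-512\right)\right) - 22014} = \frac{1}{\left(22 - -1024\right) - 22014} = \frac{1}{\left(22 + 1024\right) - 22014} = \frac{1}{1046 - 22014} = \frac{1}{-20968} = - \frac{1}{20968}$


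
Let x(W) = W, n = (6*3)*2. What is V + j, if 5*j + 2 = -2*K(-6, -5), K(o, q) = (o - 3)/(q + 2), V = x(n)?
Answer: 172/5 ≈ 34.400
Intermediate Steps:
n = 36 (n = 18*2 = 36)
V = 36
K(o, q) = (-3 + o)/(2 + q)
j = -8/5 (j = -⅖ + (-2*(-3 - 6)/(2 - 5))/5 = -⅖ + (-2*(-9)/(-3))/5 = -⅖ + (-(-2)*(-9)/3)/5 = -⅖ + (-2*3)/5 = -⅖ + (⅕)*(-6) = -⅖ - 6/5 = -8/5 ≈ -1.6000)
V + j = 36 - 8/5 = 172/5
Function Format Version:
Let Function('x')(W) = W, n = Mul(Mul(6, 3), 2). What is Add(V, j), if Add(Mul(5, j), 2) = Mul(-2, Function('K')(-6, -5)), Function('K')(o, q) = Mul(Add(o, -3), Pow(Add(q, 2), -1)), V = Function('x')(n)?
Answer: Rational(172, 5) ≈ 34.400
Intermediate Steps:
n = 36 (n = Mul(18, 2) = 36)
V = 36
Function('K')(o, q) = Mul(Pow(Add(2, q), -1), Add(-3, o)) (Function('K')(o, q) = Mul(Add(-3, o), Pow(Add(2, q), -1)) = Mul(Pow(Add(2, q), -1), Add(-3, o)))
j = Rational(-8, 5) (j = Add(Rational(-2, 5), Mul(Rational(1, 5), Mul(-2, Mul(Pow(Add(2, -5), -1), Add(-3, -6))))) = Add(Rational(-2, 5), Mul(Rational(1, 5), Mul(-2, Mul(Pow(-3, -1), -9)))) = Add(Rational(-2, 5), Mul(Rational(1, 5), Mul(-2, Mul(Rational(-1, 3), -9)))) = Add(Rational(-2, 5), Mul(Rational(1, 5), Mul(-2, 3))) = Add(Rational(-2, 5), Mul(Rational(1, 5), -6)) = Add(Rational(-2, 5), Rational(-6, 5)) = Rational(-8, 5) ≈ -1.6000)
Add(V, j) = Add(36, Rational(-8, 5)) = Rational(172, 5)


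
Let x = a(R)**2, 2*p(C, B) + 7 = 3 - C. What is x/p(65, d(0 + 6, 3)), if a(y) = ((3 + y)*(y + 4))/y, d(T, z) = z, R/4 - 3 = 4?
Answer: -123008/3381 ≈ -36.382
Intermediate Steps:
R = 28 (R = 12 + 4*4 = 12 + 16 = 28)
p(C, B) = -2 - C/2 (p(C, B) = -7/2 + (3 - C)/2 = -7/2 + (3/2 - C/2) = -2 - C/2)
a(y) = (3 + y)*(4 + y)/y (a(y) = ((3 + y)*(4 + y))/y = (3 + y)*(4 + y)/y)
x = 61504/49 (x = (7 + 28 + 12/28)**2 = (7 + 28 + 12*(1/28))**2 = (7 + 28 + 3/7)**2 = (248/7)**2 = 61504/49 ≈ 1255.2)
x/p(65, d(0 + 6, 3)) = 61504/(49*(-2 - 1/2*65)) = 61504/(49*(-2 - 65/2)) = 61504/(49*(-69/2)) = (61504/49)*(-2/69) = -123008/3381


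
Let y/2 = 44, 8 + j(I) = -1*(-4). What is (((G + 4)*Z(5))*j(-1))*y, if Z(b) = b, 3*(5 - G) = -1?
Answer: -49280/3 ≈ -16427.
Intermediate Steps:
G = 16/3 (G = 5 - 1/3*(-1) = 5 + 1/3 = 16/3 ≈ 5.3333)
j(I) = -4 (j(I) = -8 - 1*(-4) = -8 + 4 = -4)
y = 88 (y = 2*44 = 88)
(((G + 4)*Z(5))*j(-1))*y = (((16/3 + 4)*5)*(-4))*88 = (((28/3)*5)*(-4))*88 = ((140/3)*(-4))*88 = -560/3*88 = -49280/3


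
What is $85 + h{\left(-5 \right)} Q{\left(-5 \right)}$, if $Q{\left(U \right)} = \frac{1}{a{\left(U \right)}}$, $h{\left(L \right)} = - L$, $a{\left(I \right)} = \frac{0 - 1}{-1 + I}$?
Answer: $115$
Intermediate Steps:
$a{\left(I \right)} = - \frac{1}{-1 + I}$
$Q{\left(U \right)} = 1 - U$ ($Q{\left(U \right)} = \frac{1}{\left(-1\right) \frac{1}{-1 + U}} = 1 - U$)
$85 + h{\left(-5 \right)} Q{\left(-5 \right)} = 85 + \left(-1\right) \left(-5\right) \left(1 - -5\right) = 85 + 5 \left(1 + 5\right) = 85 + 5 \cdot 6 = 85 + 30 = 115$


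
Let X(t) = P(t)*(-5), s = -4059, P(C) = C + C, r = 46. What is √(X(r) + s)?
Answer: I*√4519 ≈ 67.224*I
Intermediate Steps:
P(C) = 2*C
X(t) = -10*t (X(t) = (2*t)*(-5) = -10*t)
√(X(r) + s) = √(-10*46 - 4059) = √(-460 - 4059) = √(-4519) = I*√4519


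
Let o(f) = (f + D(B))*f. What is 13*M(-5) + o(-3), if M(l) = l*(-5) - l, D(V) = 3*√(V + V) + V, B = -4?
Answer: 411 - 18*I*√2 ≈ 411.0 - 25.456*I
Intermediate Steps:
D(V) = V + 3*√2*√V (D(V) = 3*√(2*V) + V = 3*(√2*√V) + V = 3*√2*√V + V = V + 3*√2*√V)
M(l) = -6*l (M(l) = -5*l - l = -6*l)
o(f) = f*(-4 + f + 6*I*√2) (o(f) = (f + (-4 + 3*√2*√(-4)))*f = (f + (-4 + 3*√2*(2*I)))*f = (f + (-4 + 6*I*√2))*f = (-4 + f + 6*I*√2)*f = f*(-4 + f + 6*I*√2))
13*M(-5) + o(-3) = 13*(-6*(-5)) - 3*(-4 - 3 + 6*I*√2) = 13*30 - 3*(-7 + 6*I*√2) = 390 + (21 - 18*I*√2) = 411 - 18*I*√2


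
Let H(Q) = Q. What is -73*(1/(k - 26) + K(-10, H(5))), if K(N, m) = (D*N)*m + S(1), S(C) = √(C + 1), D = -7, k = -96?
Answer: -3117027/122 - 73*√2 ≈ -25653.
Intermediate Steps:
S(C) = √(1 + C)
K(N, m) = √2 - 7*N*m (K(N, m) = (-7*N)*m + √(1 + 1) = -7*N*m + √2 = √2 - 7*N*m)
-73*(1/(k - 26) + K(-10, H(5))) = -73*(1/(-96 - 26) + (√2 - 7*(-10)*5)) = -73*(1/(-122) + (√2 + 350)) = -73*(-1/122 + (350 + √2)) = -73*(42699/122 + √2) = -3117027/122 - 73*√2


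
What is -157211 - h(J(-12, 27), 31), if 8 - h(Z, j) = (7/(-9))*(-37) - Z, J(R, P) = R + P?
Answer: -1414847/9 ≈ -1.5721e+5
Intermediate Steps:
J(R, P) = P + R
h(Z, j) = -187/9 + Z (h(Z, j) = 8 - ((7/(-9))*(-37) - Z) = 8 - ((7*(-⅑))*(-37) - Z) = 8 - (-7/9*(-37) - Z) = 8 - (259/9 - Z) = 8 + (-259/9 + Z) = -187/9 + Z)
-157211 - h(J(-12, 27), 31) = -157211 - (-187/9 + (27 - 12)) = -157211 - (-187/9 + 15) = -157211 - 1*(-52/9) = -157211 + 52/9 = -1414847/9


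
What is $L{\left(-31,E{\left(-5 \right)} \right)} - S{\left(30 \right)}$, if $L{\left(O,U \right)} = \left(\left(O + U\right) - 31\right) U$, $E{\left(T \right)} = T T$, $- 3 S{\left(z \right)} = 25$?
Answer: $- \frac{2750}{3} \approx -916.67$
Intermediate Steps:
$S{\left(z \right)} = - \frac{25}{3}$ ($S{\left(z \right)} = \left(- \frac{1}{3}\right) 25 = - \frac{25}{3}$)
$E{\left(T \right)} = T^{2}$
$L{\left(O,U \right)} = U \left(-31 + O + U\right)$ ($L{\left(O,U \right)} = \left(-31 + O + U\right) U = U \left(-31 + O + U\right)$)
$L{\left(-31,E{\left(-5 \right)} \right)} - S{\left(30 \right)} = \left(-5\right)^{2} \left(-31 - 31 + \left(-5\right)^{2}\right) - - \frac{25}{3} = 25 \left(-31 - 31 + 25\right) + \frac{25}{3} = 25 \left(-37\right) + \frac{25}{3} = -925 + \frac{25}{3} = - \frac{2750}{3}$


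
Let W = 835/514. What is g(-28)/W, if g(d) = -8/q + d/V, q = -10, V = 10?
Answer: -1028/835 ≈ -1.2311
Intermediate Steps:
W = 835/514 (W = 835*(1/514) = 835/514 ≈ 1.6245)
g(d) = 4/5 + d/10 (g(d) = -8/(-10) + d/10 = -8*(-1/10) + d*(1/10) = 4/5 + d/10)
g(-28)/W = (4/5 + (1/10)*(-28))/(835/514) = (4/5 - 14/5)*(514/835) = -2*514/835 = -1028/835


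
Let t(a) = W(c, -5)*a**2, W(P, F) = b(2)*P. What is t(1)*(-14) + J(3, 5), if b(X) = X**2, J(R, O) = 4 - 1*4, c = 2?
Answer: -112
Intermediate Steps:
J(R, O) = 0 (J(R, O) = 4 - 4 = 0)
W(P, F) = 4*P (W(P, F) = 2**2*P = 4*P)
t(a) = 8*a**2 (t(a) = (4*2)*a**2 = 8*a**2)
t(1)*(-14) + J(3, 5) = (8*1**2)*(-14) + 0 = (8*1)*(-14) + 0 = 8*(-14) + 0 = -112 + 0 = -112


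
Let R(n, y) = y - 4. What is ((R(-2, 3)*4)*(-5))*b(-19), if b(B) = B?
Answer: -380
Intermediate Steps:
R(n, y) = -4 + y
((R(-2, 3)*4)*(-5))*b(-19) = (((-4 + 3)*4)*(-5))*(-19) = (-1*4*(-5))*(-19) = -4*(-5)*(-19) = 20*(-19) = -380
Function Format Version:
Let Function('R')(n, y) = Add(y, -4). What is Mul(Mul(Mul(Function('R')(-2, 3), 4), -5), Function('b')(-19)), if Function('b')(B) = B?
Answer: -380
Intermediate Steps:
Function('R')(n, y) = Add(-4, y)
Mul(Mul(Mul(Function('R')(-2, 3), 4), -5), Function('b')(-19)) = Mul(Mul(Mul(Add(-4, 3), 4), -5), -19) = Mul(Mul(Mul(-1, 4), -5), -19) = Mul(Mul(-4, -5), -19) = Mul(20, -19) = -380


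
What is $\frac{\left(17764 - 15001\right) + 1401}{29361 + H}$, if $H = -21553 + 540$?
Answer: $\frac{1041}{2087} \approx 0.4988$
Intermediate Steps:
$H = -21013$
$\frac{\left(17764 - 15001\right) + 1401}{29361 + H} = \frac{\left(17764 - 15001\right) + 1401}{29361 - 21013} = \frac{2763 + 1401}{8348} = 4164 \cdot \frac{1}{8348} = \frac{1041}{2087}$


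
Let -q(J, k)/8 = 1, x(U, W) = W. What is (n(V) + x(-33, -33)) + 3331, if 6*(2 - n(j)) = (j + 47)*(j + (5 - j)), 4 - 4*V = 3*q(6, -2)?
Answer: 3255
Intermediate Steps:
q(J, k) = -8 (q(J, k) = -8*1 = -8)
V = 7 (V = 1 - 3*(-8)/4 = 1 - ¼*(-24) = 1 + 6 = 7)
n(j) = -223/6 - 5*j/6 (n(j) = 2 - (j + 47)*(j + (5 - j))/6 = 2 - (47 + j)*5/6 = 2 - (235 + 5*j)/6 = 2 + (-235/6 - 5*j/6) = -223/6 - 5*j/6)
(n(V) + x(-33, -33)) + 3331 = ((-223/6 - ⅚*7) - 33) + 3331 = ((-223/6 - 35/6) - 33) + 3331 = (-43 - 33) + 3331 = -76 + 3331 = 3255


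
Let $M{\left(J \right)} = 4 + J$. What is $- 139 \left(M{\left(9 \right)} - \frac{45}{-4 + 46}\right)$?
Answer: $- \frac{23213}{14} \approx -1658.1$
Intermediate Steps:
$- 139 \left(M{\left(9 \right)} - \frac{45}{-4 + 46}\right) = - 139 \left(\left(4 + 9\right) - \frac{45}{-4 + 46}\right) = - 139 \left(13 - \frac{45}{42}\right) = - 139 \left(13 - \frac{15}{14}\right) = \left(-139\right) \frac{167}{14} = - \frac{23213}{14}$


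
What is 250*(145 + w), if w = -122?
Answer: 5750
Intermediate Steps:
250*(145 + w) = 250*(145 - 122) = 250*23 = 5750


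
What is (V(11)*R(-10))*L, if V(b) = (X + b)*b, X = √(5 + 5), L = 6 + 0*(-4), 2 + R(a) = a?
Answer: -8712 - 792*√10 ≈ -11217.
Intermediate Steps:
R(a) = -2 + a
L = 6 (L = 6 + 0 = 6)
X = √10 ≈ 3.1623
V(b) = b*(b + √10) (V(b) = (√10 + b)*b = (b + √10)*b = b*(b + √10))
(V(11)*R(-10))*L = ((11*(11 + √10))*(-2 - 10))*6 = ((121 + 11*√10)*(-12))*6 = (-1452 - 132*√10)*6 = -8712 - 792*√10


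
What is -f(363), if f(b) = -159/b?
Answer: 53/121 ≈ 0.43802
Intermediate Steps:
-f(363) = -(-159)/363 = -1*(-53/121) = 53/121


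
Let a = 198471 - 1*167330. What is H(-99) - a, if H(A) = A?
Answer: -31240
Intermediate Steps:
a = 31141 (a = 198471 - 167330 = 31141)
H(-99) - a = -99 - 1*31141 = -99 - 31141 = -31240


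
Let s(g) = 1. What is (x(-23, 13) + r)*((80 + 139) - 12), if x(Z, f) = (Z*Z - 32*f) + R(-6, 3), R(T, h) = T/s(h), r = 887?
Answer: 205758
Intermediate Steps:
R(T, h) = T (R(T, h) = T/1 = T*1 = T)
x(Z, f) = -6 + Z² - 32*f (x(Z, f) = (Z*Z - 32*f) - 6 = (Z² - 32*f) - 6 = -6 + Z² - 32*f)
(x(-23, 13) + r)*((80 + 139) - 12) = ((-6 + (-23)² - 32*13) + 887)*((80 + 139) - 12) = ((-6 + 529 - 416) + 887)*(219 - 12) = (107 + 887)*207 = 994*207 = 205758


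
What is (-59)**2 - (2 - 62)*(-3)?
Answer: 3301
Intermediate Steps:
(-59)**2 - (2 - 62)*(-3) = 3481 - (-60)*(-3) = 3481 - 1*180 = 3481 - 180 = 3301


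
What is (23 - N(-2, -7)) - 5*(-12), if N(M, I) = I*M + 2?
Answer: 67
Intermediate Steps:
N(M, I) = 2 + I*M
(23 - N(-2, -7)) - 5*(-12) = (23 - (2 - 7*(-2))) - 5*(-12) = (23 - (2 + 14)) + 60 = (23 - 1*16) + 60 = (23 - 16) + 60 = 7 + 60 = 67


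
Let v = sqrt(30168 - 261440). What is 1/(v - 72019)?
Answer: -72019/5186967633 - 2*I*sqrt(57818)/5186967633 ≈ -1.3885e-5 - 9.2715e-8*I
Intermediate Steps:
v = 2*I*sqrt(57818) (v = sqrt(-231272) = 2*I*sqrt(57818) ≈ 480.91*I)
1/(v - 72019) = 1/(2*I*sqrt(57818) - 72019) = 1/(-72019 + 2*I*sqrt(57818))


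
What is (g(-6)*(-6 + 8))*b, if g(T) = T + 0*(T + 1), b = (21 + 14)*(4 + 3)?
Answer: -2940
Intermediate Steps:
b = 245 (b = 35*7 = 245)
g(T) = T (g(T) = T + 0*(1 + T) = T + 0 = T)
(g(-6)*(-6 + 8))*b = -6*(-6 + 8)*245 = -6*2*245 = -12*245 = -2940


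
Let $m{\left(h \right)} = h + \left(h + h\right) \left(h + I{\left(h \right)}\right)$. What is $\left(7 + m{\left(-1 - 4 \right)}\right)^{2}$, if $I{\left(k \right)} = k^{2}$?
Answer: $39204$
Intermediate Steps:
$m{\left(h \right)} = h + 2 h \left(h + h^{2}\right)$ ($m{\left(h \right)} = h + \left(h + h\right) \left(h + h^{2}\right) = h + 2 h \left(h + h^{2}\right)$)
$\left(7 + m{\left(-1 - 4 \right)}\right)^{2} = \left(7 + \left(-1 - 4\right) \left(1 + 2 \left(-1 - 4\right) + 2 \left(-1 - 4\right)^{2}\right)\right)^{2} = \left(7 - 5 \left(1 + 2 \left(-5\right) + 2 \left(-5\right)^{2}\right)\right)^{2} = \left(7 - 5 \left(1 - 10 + 2 \cdot 25\right)\right)^{2} = \left(7 - 5 \left(1 - 10 + 50\right)\right)^{2} = \left(7 - 205\right)^{2} = \left(-198\right)^{2} = 39204$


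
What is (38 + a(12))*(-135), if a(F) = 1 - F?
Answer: -3645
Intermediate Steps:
(38 + a(12))*(-135) = (38 + (1 - 1*12))*(-135) = (38 + (1 - 12))*(-135) = (38 - 11)*(-135) = 27*(-135) = -3645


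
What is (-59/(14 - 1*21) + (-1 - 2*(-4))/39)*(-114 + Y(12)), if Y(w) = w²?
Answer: 23500/91 ≈ 258.24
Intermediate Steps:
(-59/(14 - 1*21) + (-1 - 2*(-4))/39)*(-114 + Y(12)) = (-59/(14 - 1*21) + (-1 - 2*(-4))/39)*(-114 + 12²) = (-59/(14 - 21) + (-1 + 8)*(1/39))*(-114 + 144) = (-59/(-7) + 7*(1/39))*30 = (-59*(-⅐) + 7/39)*30 = (59/7 + 7/39)*30 = (2350/273)*30 = 23500/91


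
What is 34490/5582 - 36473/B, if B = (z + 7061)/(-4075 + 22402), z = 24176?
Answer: -1865079230696/87182467 ≈ -21393.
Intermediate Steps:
B = 31237/18327 (B = (24176 + 7061)/(-4075 + 22402) = 31237/18327 ≈ 1.7044)
34490/5582 - 36473/B = 34490/5582 - 36473/31237/18327 = 34490*(1/5582) - 36473*18327/31237 = 17245/2791 - 668440671/31237 = -1865079230696/87182467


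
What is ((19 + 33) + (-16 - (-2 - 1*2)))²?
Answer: 1600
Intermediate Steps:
((19 + 33) + (-16 - (-2 - 1*2)))² = (52 + (-16 - (-2 - 2)))² = (52 + (-16 - 1*(-4)))² = (52 + (-16 + 4))² = (52 - 12)² = 40² = 1600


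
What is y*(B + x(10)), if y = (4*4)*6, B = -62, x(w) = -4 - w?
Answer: -7296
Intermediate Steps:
y = 96 (y = 16*6 = 96)
y*(B + x(10)) = 96*(-62 + (-4 - 1*10)) = 96*(-62 + (-4 - 10)) = 96*(-62 - 14) = 96*(-76) = -7296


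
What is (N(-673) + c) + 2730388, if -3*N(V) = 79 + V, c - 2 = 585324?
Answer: 3315912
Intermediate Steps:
c = 585326 (c = 2 + 585324 = 585326)
N(V) = -79/3 - V/3 (N(V) = -(79 + V)/3 = -79/3 - V/3)
(N(-673) + c) + 2730388 = ((-79/3 - ⅓*(-673)) + 585326) + 2730388 = ((-79/3 + 673/3) + 585326) + 2730388 = (198 + 585326) + 2730388 = 585524 + 2730388 = 3315912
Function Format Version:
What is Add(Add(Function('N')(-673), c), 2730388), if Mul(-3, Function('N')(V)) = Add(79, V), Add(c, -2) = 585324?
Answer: 3315912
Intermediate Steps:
c = 585326 (c = Add(2, 585324) = 585326)
Function('N')(V) = Add(Rational(-79, 3), Mul(Rational(-1, 3), V)) (Function('N')(V) = Mul(Rational(-1, 3), Add(79, V)) = Add(Rational(-79, 3), Mul(Rational(-1, 3), V)))
Add(Add(Function('N')(-673), c), 2730388) = Add(Add(Add(Rational(-79, 3), Mul(Rational(-1, 3), -673)), 585326), 2730388) = Add(Add(Add(Rational(-79, 3), Rational(673, 3)), 585326), 2730388) = Add(Add(198, 585326), 2730388) = Add(585524, 2730388) = 3315912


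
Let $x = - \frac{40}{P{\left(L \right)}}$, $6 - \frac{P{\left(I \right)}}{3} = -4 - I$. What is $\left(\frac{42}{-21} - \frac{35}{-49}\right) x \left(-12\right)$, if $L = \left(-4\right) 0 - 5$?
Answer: $- \frac{288}{7} \approx -41.143$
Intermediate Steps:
$L = -5$ ($L = 0 - 5 = -5$)
$P{\left(I \right)} = 30 + 3 I$ ($P{\left(I \right)} = 18 - 3 \left(-4 - I\right) = 18 + \left(12 + 3 I\right) = 30 + 3 I$)
$x = - \frac{8}{3}$ ($x = - \frac{40}{30 + 3 \left(-5\right)} = - \frac{40}{30 - 15} = - \frac{40}{15} = \left(-40\right) \frac{1}{15} = - \frac{8}{3} \approx -2.6667$)
$\left(\frac{42}{-21} - \frac{35}{-49}\right) x \left(-12\right) = \left(\frac{42}{-21} - \frac{35}{-49}\right) \left(- \frac{8}{3}\right) \left(-12\right) = \left(42 \left(- \frac{1}{21}\right) - - \frac{5}{7}\right) \left(- \frac{8}{3}\right) \left(-12\right) = \left(-2 + \frac{5}{7}\right) \left(- \frac{8}{3}\right) \left(-12\right) = \left(- \frac{9}{7}\right) \left(- \frac{8}{3}\right) \left(-12\right) = \frac{24}{7} \left(-12\right) = - \frac{288}{7}$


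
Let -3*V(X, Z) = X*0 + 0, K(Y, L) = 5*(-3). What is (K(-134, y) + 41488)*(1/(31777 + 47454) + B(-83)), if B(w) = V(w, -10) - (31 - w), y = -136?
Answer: -374597946509/79231 ≈ -4.7279e+6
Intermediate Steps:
K(Y, L) = -15
V(X, Z) = 0 (V(X, Z) = -(X*0 + 0)/3 = -(0 + 0)/3 = -1/3*0 = 0)
B(w) = -31 + w (B(w) = 0 - (31 - w) = 0 + (-31 + w) = -31 + w)
(K(-134, y) + 41488)*(1/(31777 + 47454) + B(-83)) = (-15 + 41488)*(1/(31777 + 47454) + (-31 - 83)) = 41473*(1/79231 - 114) = 41473*(-9032333/79231) = -374597946509/79231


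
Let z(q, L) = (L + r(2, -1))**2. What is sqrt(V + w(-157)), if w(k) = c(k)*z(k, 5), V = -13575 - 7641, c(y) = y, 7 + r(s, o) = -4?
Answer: 2*I*sqrt(6717) ≈ 163.91*I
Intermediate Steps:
r(s, o) = -11 (r(s, o) = -7 - 4 = -11)
V = -21216
z(q, L) = (-11 + L)**2 (z(q, L) = (L - 11)**2 = (-11 + L)**2)
w(k) = 36*k (w(k) = k*(-11 + 5)**2 = k*(-6)**2 = k*36 = 36*k)
sqrt(V + w(-157)) = sqrt(-21216 + 36*(-157)) = sqrt(-21216 - 5652) = sqrt(-26868) = 2*I*sqrt(6717)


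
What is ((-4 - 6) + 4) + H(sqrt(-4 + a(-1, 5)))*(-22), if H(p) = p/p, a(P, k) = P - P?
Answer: -28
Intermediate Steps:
a(P, k) = 0
H(p) = 1
((-4 - 6) + 4) + H(sqrt(-4 + a(-1, 5)))*(-22) = ((-4 - 6) + 4) + 1*(-22) = (-10 + 4) - 22 = -6 - 22 = -28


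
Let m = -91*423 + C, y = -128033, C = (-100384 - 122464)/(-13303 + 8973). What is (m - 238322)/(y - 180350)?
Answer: 599193051/667649195 ≈ 0.89747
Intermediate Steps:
C = 111424/2165 (C = -222848/(-4330) = -222848*(-1/4330) = 111424/2165 ≈ 51.466)
m = -83225921/2165 (m = -91*423 + 111424/2165 = -38493 + 111424/2165 = -83225921/2165 ≈ -38442.)
(m - 238322)/(y - 180350) = (-83225921/2165 - 238322)/(-128033 - 180350) = -599193051/2165/(-308383) = -599193051/2165*(-1/308383) = 599193051/667649195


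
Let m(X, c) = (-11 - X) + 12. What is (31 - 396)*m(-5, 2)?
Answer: -2190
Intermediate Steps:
m(X, c) = 1 - X
(31 - 396)*m(-5, 2) = (31 - 396)*(1 - 1*(-5)) = -365*(1 + 5) = -365*6 = -2190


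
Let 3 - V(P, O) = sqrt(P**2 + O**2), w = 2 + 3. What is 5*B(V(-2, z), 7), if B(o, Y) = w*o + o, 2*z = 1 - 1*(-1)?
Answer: 90 - 30*sqrt(5) ≈ 22.918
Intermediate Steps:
w = 5
z = 1 (z = (1 - 1*(-1))/2 = (1 + 1)/2 = (1/2)*2 = 1)
V(P, O) = 3 - sqrt(O**2 + P**2) (V(P, O) = 3 - sqrt(P**2 + O**2) = 3 - sqrt(O**2 + P**2))
B(o, Y) = 6*o (B(o, Y) = 5*o + o = 6*o)
5*B(V(-2, z), 7) = 5*(6*(3 - sqrt(1**2 + (-2)**2))) = 5*(6*(3 - sqrt(1 + 4))) = 5*(6*(3 - sqrt(5))) = 5*(18 - 6*sqrt(5)) = 90 - 30*sqrt(5)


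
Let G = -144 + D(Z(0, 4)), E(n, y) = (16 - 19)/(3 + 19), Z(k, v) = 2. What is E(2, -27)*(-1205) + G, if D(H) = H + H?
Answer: 535/22 ≈ 24.318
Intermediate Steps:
D(H) = 2*H
E(n, y) = -3/22
G = -140 (G = -144 + 2*2 = -144 + 4 = -140)
E(2, -27)*(-1205) + G = -3/22*(-1205) - 140 = 3615/22 - 140 = 535/22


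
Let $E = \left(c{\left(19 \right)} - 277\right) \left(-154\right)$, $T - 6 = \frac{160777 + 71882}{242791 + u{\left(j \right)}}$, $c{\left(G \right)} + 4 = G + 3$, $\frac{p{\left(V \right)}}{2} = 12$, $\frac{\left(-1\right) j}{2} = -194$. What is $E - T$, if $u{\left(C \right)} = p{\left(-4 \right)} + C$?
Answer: $\frac{9698702981}{243203} \approx 39879.0$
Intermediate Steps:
$j = 388$ ($j = \left(-2\right) \left(-194\right) = 388$)
$p{\left(V \right)} = 24$ ($p{\left(V \right)} = 2 \cdot 12 = 24$)
$c{\left(G \right)} = -1 + G$ ($c{\left(G \right)} = -4 + \left(G + 3\right) = -4 + \left(3 + G\right) = -1 + G$)
$u{\left(C \right)} = 24 + C$
$T = \frac{1691877}{243203}$ ($T = 6 + \frac{160777 + 71882}{242791 + \left(24 + 388\right)} = 6 + \frac{232659}{242791 + 412} = 6 + \frac{232659}{243203} = \frac{1691877}{243203} \approx 6.9566$)
$E = 39886$ ($E = \left(\left(-1 + 19\right) - 277\right) \left(-154\right) = \left(18 - 277\right) \left(-154\right) = \left(-259\right) \left(-154\right) = 39886$)
$E - T = 39886 - \frac{1691877}{243203} = \frac{9698702981}{243203}$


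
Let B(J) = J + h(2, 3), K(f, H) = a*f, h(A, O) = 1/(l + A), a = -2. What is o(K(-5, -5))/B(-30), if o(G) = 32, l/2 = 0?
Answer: -64/59 ≈ -1.0847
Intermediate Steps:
l = 0 (l = 2*0 = 0)
h(A, O) = 1/A (h(A, O) = 1/(0 + A) = 1/A)
K(f, H) = -2*f
B(J) = 1/2 + J (B(J) = J + 1/2 = 1/2 + J)
o(K(-5, -5))/B(-30) = 32/(1/2 - 30) = 32/(-59/2) = 32*(-2/59) = -64/59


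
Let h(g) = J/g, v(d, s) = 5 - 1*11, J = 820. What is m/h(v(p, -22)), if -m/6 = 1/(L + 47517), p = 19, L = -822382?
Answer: -9/158847325 ≈ -5.6658e-8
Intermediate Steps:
v(d, s) = -6 (v(d, s) = 5 - 11 = -6)
h(g) = 820/g
m = 6/774865 (m = -6/(-822382 + 47517) = -6/(-774865) = -6*(-1/774865) = 6/774865 ≈ 7.7433e-6)
m/h(v(p, -22)) = 6/(774865*((820/(-6)))) = 6/(774865*((820*(-⅙)))) = 6/(774865*(-410/3)) = (6/774865)*(-3/410) = -9/158847325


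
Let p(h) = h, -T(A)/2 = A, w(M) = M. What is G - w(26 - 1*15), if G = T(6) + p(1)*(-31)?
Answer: -54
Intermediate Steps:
T(A) = -2*A
G = -43 (G = -2*6 + 1*(-31) = -12 - 31 = -43)
G - w(26 - 1*15) = -43 - (26 - 1*15) = -43 - (26 - 15) = -43 - 1*11 = -43 - 11 = -54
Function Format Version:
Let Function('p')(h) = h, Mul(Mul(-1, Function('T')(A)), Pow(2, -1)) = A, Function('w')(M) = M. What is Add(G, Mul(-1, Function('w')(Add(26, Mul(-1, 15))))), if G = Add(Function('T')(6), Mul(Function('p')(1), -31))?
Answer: -54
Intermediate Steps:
Function('T')(A) = Mul(-2, A)
G = -43 (G = Add(Mul(-2, 6), Mul(1, -31)) = Add(-12, -31) = -43)
Add(G, Mul(-1, Function('w')(Add(26, Mul(-1, 15))))) = Add(-43, Mul(-1, Add(26, Mul(-1, 15)))) = Add(-43, Mul(-1, Add(26, -15))) = Add(-43, Mul(-1, 11)) = Add(-43, -11) = -54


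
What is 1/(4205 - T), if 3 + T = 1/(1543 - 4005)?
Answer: 2462/10360097 ≈ 0.00023764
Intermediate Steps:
T = -7387/2462 (T = -3 + 1/(1543 - 4005) = -3 + 1/(-2462) = -3 - 1/2462 = -7387/2462 ≈ -3.0004)
1/(4205 - T) = 1/(4205 - 1*(-7387/2462)) = 1/(4205 + 7387/2462) = 1/(10360097/2462) = 2462/10360097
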